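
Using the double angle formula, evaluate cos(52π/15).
cos(52π/15) = cos²26π/15 - sin²26π/15 = -0.1045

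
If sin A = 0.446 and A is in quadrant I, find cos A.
cos A = 0.895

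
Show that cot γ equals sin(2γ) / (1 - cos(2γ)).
RHS = 2 sin γ cos γ / (2sin²γ) = cos γ/sin γ = cot γ = LHS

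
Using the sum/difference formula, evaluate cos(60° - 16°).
cos(60° - 16°) = cos 60° cos 16° + sin 60° sin 16° = 0.7193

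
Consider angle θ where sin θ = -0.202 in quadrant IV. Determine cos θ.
cos θ = √(1 - sin²θ) = 0.9794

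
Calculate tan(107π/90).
tan(107π/90) = 0.6745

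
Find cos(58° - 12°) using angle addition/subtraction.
cos(58° - 12°) = cos 58° cos 12° + sin 58° sin 12° = 0.6947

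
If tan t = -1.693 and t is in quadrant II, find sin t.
sin t = 0.861 (using tan²t + 1 = sec²t)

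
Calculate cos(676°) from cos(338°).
cos(676°) = cos²338° - sin²338° = 0.7193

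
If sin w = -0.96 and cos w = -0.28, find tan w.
tan w = sin w / cos w = 3.429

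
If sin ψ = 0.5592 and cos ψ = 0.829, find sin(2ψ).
sin(2ψ) = 2 sin ψ cos ψ = 0.9272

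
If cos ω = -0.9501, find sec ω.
sec ω = 1/cos ω = -1.053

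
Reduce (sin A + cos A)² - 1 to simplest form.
(sin A + cos A)² - 1 = sin(2A) (using Pythagorean + double angle)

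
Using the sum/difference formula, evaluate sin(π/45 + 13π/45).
sin(π/45 + 13π/45) = sin π/45 cos 13π/45 + cos π/45 sin 13π/45 = 0.829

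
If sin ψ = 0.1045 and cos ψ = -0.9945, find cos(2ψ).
cos(2ψ) = cos²ψ - sin²ψ = 0.9781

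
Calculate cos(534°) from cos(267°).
cos(534°) = 2cos²267° - 1 = -0.9945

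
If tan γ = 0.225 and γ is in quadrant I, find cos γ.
cos γ = 0.9756 (using tan²γ + 1 = sec²γ)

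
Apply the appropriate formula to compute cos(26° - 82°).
cos(26° - 82°) = cos 26° cos 82° + sin 26° sin 82° = 0.5592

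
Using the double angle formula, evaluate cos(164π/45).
cos(164π/45) = cos²82π/45 - sin²82π/45 = 0.4384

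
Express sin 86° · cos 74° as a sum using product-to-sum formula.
sin 86° cos 74° = (1/2)[sin(86°+74°) + sin(86°-74°)]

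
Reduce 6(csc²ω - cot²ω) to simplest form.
6(csc²ω - cot²ω) = 6 (using Pythagorean identity)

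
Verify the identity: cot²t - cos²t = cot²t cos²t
LHS = cos²t/sin²t - cos²t = cos²t(1/sin²t - 1) = cos²t · (1 - sin²t)/sin²t = cos²t · cos²t/sin²t = cos²t · cot²t = RHS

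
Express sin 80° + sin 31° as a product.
sin 80° + sin 31° = 2 sin(55.5°) cos(24.5°)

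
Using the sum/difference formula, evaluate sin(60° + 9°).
sin(60° + 9°) = sin 60° cos 9° + cos 60° sin 9° = 0.9336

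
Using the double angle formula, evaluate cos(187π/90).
cos(187π/90) = cos²187π/180 - sin²187π/180 = 0.9703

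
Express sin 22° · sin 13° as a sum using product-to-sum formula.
sin 22° sin 13° = (1/2)[cos(22°-13°) - cos(22°+13°)]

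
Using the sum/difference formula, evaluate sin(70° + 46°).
sin(70° + 46°) = sin 70° cos 46° + cos 70° sin 46° = 0.8988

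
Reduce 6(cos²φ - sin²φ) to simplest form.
6(cos²φ - sin²φ) = 6(cos(2φ)) (using Double angle)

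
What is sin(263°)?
sin(263°) = -0.9925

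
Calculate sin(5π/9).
sin(5π/9) = 0.9848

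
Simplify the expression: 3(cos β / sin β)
3(cos β / sin β) = 3(cot β) (using Quotient identity)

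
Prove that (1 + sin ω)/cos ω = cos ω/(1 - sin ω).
LHS = (1 + sin ω)(1 - sin ω) / (cos ω(1 - sin ω)) = (1 - sin²ω) / (cos ω(1 - sin ω)) = cos²ω / (cos ω(1 - sin ω)) = cos ω/(1 - sin ω) = RHS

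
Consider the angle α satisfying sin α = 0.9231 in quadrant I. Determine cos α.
cos α = √(1 - sin²α) = 0.3846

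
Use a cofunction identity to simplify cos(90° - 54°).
cos(90° - 54°) = sin(54°)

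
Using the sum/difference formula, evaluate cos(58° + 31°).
cos(58° + 31°) = cos 58° cos 31° - sin 58° sin 31° = 0.01745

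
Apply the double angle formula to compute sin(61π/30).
sin(61π/30) = 2 sin 61π/60 cos 61π/60 = 0.1045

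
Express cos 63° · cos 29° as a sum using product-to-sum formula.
cos 63° cos 29° = (1/2)[cos(63°-29°) + cos(63°+29°)]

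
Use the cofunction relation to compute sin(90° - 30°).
sin(90° - 30°) = cos(30°) = √3/2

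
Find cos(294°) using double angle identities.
cos(294°) = cos²147° - sin²147° = 0.4067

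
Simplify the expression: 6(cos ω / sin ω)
6(cos ω / sin ω) = 6(cot ω) (using Quotient identity)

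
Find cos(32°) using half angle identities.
cos(32°) = √((1 + cos 64°)/2) = 0.848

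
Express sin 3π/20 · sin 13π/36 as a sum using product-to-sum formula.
sin 3π/20 sin 13π/36 = (1/2)[cos(3π/20-13π/36) - cos(3π/20+13π/36)]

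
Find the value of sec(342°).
sec(342°) = 1.051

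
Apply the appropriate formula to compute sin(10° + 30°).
sin(10° + 30°) = sin 10° cos 30° + cos 10° sin 30° = 0.6428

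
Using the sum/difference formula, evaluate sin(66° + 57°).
sin(66° + 57°) = sin 66° cos 57° + cos 66° sin 57° = 0.8387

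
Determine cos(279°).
cos(279°) = 0.1564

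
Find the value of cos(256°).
cos(256°) = -0.2419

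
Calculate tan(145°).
tan(145°) = -0.7002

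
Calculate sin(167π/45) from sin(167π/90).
sin(167π/45) = 2 sin 167π/90 cos 167π/90 = -0.788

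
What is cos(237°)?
cos(237°) = -0.5446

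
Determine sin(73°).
sin(73°) = 0.9563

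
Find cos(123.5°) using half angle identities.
cos(123.5°) = -√((1 + cos 247°)/2) = -0.5519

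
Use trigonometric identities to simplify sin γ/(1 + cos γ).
sin γ/(1 + cos γ) = tan(γ/2) (using Half angle)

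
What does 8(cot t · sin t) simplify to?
8(cot t · sin t) = 8(cos t) (using Quotient identity)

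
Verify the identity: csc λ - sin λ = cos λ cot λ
LHS = 1/sin λ - sin λ = (1 - sin²λ)/sin λ = cos²λ/sin λ = cos λ · (cos λ/sin λ) = cos λ cot λ = RHS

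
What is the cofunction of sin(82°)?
sin(82°) = cos(90° - 82°) = cos(8°)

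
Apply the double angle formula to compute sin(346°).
sin(346°) = 2 sin 173° cos 173° = -0.2419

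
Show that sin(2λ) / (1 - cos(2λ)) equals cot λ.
LHS = 2 sin λ cos λ / (2sin²λ) = cos λ/sin λ = cot λ = RHS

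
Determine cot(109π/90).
cot(109π/90) = 1.28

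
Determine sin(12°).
sin(12°) = 0.2079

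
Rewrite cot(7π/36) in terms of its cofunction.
cot(7π/36) = tan(π/2 - 7π/36) = tan(11π/36)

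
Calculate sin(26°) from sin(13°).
sin(26°) = 2 sin 13° cos 13° = 0.4384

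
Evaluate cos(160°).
cos(160°) = -0.9397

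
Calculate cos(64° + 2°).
cos(64° + 2°) = cos 64° cos 2° - sin 64° sin 2° = 0.4067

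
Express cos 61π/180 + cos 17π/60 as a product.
cos 61π/180 + cos 17π/60 = 2 cos(14π/45) cos(π/36)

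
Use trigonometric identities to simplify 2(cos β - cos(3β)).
2(cos β - cos(3β)) = 2(2 sin(2β) sin β) (using Sum-to-product)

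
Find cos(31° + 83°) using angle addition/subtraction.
cos(31° + 83°) = cos 31° cos 83° - sin 31° sin 83° = -0.4067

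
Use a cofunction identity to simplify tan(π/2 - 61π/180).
tan(π/2 - 61π/180) = cot(61π/180)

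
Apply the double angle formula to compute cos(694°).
cos(694°) = cos²347° - sin²347° = 0.8988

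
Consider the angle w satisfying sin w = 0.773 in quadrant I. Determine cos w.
cos w = √(1 - sin²w) = 0.6344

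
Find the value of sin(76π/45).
sin(76π/45) = -0.829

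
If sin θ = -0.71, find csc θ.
csc θ = 1/sin θ = -1.408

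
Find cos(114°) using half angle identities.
cos(114°) = -√((1 + cos 228°)/2) = -0.4067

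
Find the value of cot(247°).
cot(247°) = 0.4245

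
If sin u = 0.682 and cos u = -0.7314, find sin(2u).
sin(2u) = 2 sin u cos u = -0.9976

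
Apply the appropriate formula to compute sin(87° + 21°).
sin(87° + 21°) = sin 87° cos 21° + cos 87° sin 21° = 0.9511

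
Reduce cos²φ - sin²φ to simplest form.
cos²φ - sin²φ = cos(2φ) (using Double angle)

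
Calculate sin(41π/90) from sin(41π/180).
sin(41π/90) = 2 sin 41π/180 cos 41π/180 = 0.9903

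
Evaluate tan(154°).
tan(154°) = -0.4877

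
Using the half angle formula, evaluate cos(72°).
cos(72°) = √((1 + cos 144°)/2) = 0.309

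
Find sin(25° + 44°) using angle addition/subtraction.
sin(25° + 44°) = sin 25° cos 44° + cos 25° sin 44° = 0.9336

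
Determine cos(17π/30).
cos(17π/30) = -0.2079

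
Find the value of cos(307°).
cos(307°) = 0.6018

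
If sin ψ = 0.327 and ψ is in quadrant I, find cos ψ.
cos ψ = 0.945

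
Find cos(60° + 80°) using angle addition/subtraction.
cos(60° + 80°) = cos 60° cos 80° - sin 60° sin 80° = -0.766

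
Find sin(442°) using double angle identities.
sin(442°) = 2 sin 221° cos 221° = 0.9903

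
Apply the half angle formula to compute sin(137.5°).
sin(137.5°) = √((1 - cos 275°)/2) = 0.6756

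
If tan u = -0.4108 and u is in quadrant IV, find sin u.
sin u = -0.38 (using tan²u + 1 = sec²u)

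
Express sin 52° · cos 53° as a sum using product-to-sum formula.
sin 52° cos 53° = (1/2)[sin(52°+53°) + sin(52°-53°)]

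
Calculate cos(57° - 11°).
cos(57° - 11°) = cos 57° cos 11° + sin 57° sin 11° = 0.6947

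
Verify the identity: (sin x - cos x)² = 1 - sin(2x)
LHS = sin²x - 2 sin x cos x + cos²x = (sin²x + cos²x) - 2 sin x cos x = 1 - sin(2x) = RHS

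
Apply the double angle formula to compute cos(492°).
cos(492°) = cos²246° - sin²246° = -0.6691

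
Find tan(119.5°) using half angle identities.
tan(119.5°) = sin 239° / (1 + cos 239°) = -1.767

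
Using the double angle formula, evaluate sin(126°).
sin(126°) = 2 sin 63° cos 63° = 0.809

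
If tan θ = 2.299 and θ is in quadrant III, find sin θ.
sin θ = -0.917 (using tan²θ + 1 = sec²θ)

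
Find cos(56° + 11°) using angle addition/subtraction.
cos(56° + 11°) = cos 56° cos 11° - sin 56° sin 11° = 0.3907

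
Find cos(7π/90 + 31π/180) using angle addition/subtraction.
cos(7π/90 + 31π/180) = cos 7π/90 cos 31π/180 - sin 7π/90 sin 31π/180 = √2/2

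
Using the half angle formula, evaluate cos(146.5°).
cos(146.5°) = -√((1 + cos 293°)/2) = -0.8339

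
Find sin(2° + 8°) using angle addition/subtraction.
sin(2° + 8°) = sin 2° cos 8° + cos 2° sin 8° = 0.1736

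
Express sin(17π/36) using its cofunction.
sin(17π/36) = cos(π/2 - 17π/36) = cos(π/36)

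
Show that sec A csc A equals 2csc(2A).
RHS = 2/sin(2A) = 2/(2 sin A cos A) = 1/(sin A cos A) = (1/cos A)(1/sin A) = sec A csc A = LHS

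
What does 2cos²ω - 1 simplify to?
2cos²ω - 1 = cos(2ω) (using Double angle)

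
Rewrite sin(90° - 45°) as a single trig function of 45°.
sin(90° - 45°) = cos(45°)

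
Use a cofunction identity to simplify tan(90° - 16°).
tan(90° - 16°) = cot(16°)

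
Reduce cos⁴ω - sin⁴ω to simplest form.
cos⁴ω - sin⁴ω = cos(2ω) (using Factoring + double angle)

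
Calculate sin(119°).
sin(119°) = 0.8746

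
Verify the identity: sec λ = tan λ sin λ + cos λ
RHS = sin²λ/cos λ + cos λ = (sin²λ + cos²λ)/cos λ = 1/cos λ = sec λ = LHS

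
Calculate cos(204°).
cos(204°) = -0.9135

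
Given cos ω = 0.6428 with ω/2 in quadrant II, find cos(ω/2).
cos(ω/2) = ±√((1 + cos ω)/2); negative since ω/2 ∈ QII, so cos(ω/2) = -0.9063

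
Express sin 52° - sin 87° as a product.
sin 52° - sin 87° = 2 cos(69.5°) sin(-17.5°)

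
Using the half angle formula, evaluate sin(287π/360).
sin(287π/360) = √((1 - cos 287π/180)/2) = 0.5948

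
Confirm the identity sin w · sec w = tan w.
LHS = sin w · (1/cos w) = sin w/cos w = tan w = RHS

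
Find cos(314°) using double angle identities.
cos(314°) = 2cos²157° - 1 = 0.6947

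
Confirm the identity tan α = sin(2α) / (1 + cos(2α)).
RHS = 2 sin α cos α / (2cos²α) = sin α/cos α = tan α = LHS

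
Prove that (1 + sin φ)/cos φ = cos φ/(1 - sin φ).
LHS = (1 + sin φ)(1 - sin φ) / (cos φ(1 - sin φ)) = (1 - sin²φ) / (cos φ(1 - sin φ)) = cos²φ / (cos φ(1 - sin φ)) = cos φ/(1 - sin φ) = RHS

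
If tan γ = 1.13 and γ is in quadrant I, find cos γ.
cos γ = 0.6627 (using tan²γ + 1 = sec²γ)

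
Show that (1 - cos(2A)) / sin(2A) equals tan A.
LHS = 2sin²A / (2 sin A cos A) = sin A/cos A = tan A = RHS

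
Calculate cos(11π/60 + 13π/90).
cos(11π/60 + 13π/90) = cos 11π/60 cos 13π/90 - sin 11π/60 sin 13π/90 = 0.515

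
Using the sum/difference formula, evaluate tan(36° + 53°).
tan(36° + 53°) = (tan 36° + tan 53°)/(1 - tan 36° tan 53°) = 57.29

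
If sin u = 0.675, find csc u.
csc u = 1/sin u = 1.481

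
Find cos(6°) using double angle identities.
cos(6°) = 1 - 2sin²3° = 0.9945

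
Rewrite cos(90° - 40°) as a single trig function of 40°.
cos(90° - 40°) = sin(40°)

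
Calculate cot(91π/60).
cot(91π/60) = -0.05241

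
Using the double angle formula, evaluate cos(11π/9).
cos(11π/9) = cos²11π/18 - sin²11π/18 = -0.766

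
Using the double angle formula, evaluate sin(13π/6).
sin(13π/6) = 2 sin 13π/12 cos 13π/12 = 1/2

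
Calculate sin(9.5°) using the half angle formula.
sin(9.5°) = √((1 - cos 19°)/2) = 0.165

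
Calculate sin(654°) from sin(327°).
sin(654°) = 2 sin 327° cos 327° = -0.9135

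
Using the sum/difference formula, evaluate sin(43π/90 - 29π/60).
sin(43π/90 - 29π/60) = sin 43π/90 cos 29π/60 - cos 43π/90 sin 29π/60 = -0.01745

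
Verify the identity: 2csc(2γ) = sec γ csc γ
LHS = 2/sin(2γ) = 2/(2 sin γ cos γ) = 1/(sin γ cos γ) = (1/cos γ)(1/sin γ) = sec γ csc γ = RHS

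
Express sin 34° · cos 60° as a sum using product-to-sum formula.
sin 34° cos 60° = (1/2)[sin(34°+60°) + sin(34°-60°)]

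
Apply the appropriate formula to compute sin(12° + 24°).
sin(12° + 24°) = sin 12° cos 24° + cos 12° sin 24° = 0.5878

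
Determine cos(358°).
cos(358°) = 0.9994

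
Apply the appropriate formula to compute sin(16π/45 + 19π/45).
sin(16π/45 + 19π/45) = sin 16π/45 cos 19π/45 + cos 16π/45 sin 19π/45 = 0.6428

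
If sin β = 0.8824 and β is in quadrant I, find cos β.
cos β = 0.4705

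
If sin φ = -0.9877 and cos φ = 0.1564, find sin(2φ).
sin(2φ) = 2 sin φ cos φ = -0.309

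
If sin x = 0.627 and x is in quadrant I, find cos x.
cos x = 0.779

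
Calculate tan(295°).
tan(295°) = -2.145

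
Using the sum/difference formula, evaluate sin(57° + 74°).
sin(57° + 74°) = sin 57° cos 74° + cos 57° sin 74° = 0.7547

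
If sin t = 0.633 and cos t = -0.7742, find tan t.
tan t = sin t / cos t = -0.8176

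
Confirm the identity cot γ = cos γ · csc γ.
RHS = cos γ · (1/sin γ) = cos γ/sin γ = cot γ = LHS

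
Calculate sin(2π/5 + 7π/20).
sin(2π/5 + 7π/20) = sin 2π/5 cos 7π/20 + cos 2π/5 sin 7π/20 = √2/2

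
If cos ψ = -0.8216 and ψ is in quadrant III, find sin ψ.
sin ψ = -0.5701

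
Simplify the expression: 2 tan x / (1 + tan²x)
2 tan x / (1 + tan²x) = sin(2x) (using Double angle)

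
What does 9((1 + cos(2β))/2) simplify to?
9((1 + cos(2β))/2) = 9(cos²β) (using Power reduction)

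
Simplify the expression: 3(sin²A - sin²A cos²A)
3(sin²A - sin²A cos²A) = 3(sin⁴A) (using Factoring)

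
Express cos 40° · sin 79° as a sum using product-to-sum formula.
cos 40° sin 79° = (1/2)[sin(40°+79°) - sin(40°-79°)]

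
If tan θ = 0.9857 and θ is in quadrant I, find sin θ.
sin θ = 0.702 (using tan²θ + 1 = sec²θ)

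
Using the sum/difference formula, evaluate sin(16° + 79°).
sin(16° + 79°) = sin 16° cos 79° + cos 16° sin 79° = 0.9962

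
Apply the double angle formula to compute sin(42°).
sin(42°) = 2 sin 21° cos 21° = 0.6691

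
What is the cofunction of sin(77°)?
sin(77°) = cos(90° - 77°) = cos(13°)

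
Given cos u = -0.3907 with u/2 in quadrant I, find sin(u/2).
sin(u/2) = ±√((1 - cos u)/2); positive since u/2 ∈ QI, so sin(u/2) = 0.8339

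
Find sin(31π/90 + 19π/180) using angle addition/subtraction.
sin(31π/90 + 19π/180) = sin 31π/90 cos 19π/180 + cos 31π/90 sin 19π/180 = 0.9877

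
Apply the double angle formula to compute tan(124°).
tan(124°) = 2 tan 62° / (1 - tan²62°) = -1.483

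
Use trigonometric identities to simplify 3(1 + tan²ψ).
3(1 + tan²ψ) = 3(sec²ψ) (using Pythagorean identity)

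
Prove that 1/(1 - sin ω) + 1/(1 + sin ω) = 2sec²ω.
LHS = [(1 + sin ω) + (1 - sin ω)] / [(1 - sin ω)(1 + sin ω)] = 2/(1 - sin²ω) = 2/cos²ω = 2sec²ω = RHS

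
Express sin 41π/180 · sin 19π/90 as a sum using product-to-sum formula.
sin 41π/180 sin 19π/90 = (1/2)[cos(41π/180-19π/90) - cos(41π/180+19π/90)]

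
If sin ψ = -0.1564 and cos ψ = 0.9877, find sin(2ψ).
sin(2ψ) = 2 sin ψ cos ψ = -0.309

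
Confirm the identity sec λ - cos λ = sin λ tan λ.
LHS = 1/cos λ - cos λ = (1 - cos²λ)/cos λ = sin²λ/cos λ = sin λ · (sin λ/cos λ) = sin λ tan λ = RHS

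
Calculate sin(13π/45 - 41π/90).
sin(13π/45 - 41π/90) = sin 13π/45 cos 41π/90 - cos 13π/45 sin 41π/90 = -1/2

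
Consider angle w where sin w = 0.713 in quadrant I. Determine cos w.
cos w = √(1 - sin²w) = 0.7012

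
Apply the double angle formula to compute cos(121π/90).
cos(121π/90) = 1 - 2sin²121π/180 = -0.4695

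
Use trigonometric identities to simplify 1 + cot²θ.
1 + cot²θ = csc²θ (using Pythagorean identity)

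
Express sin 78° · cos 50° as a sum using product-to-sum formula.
sin 78° cos 50° = (1/2)[sin(78°+50°) + sin(78°-50°)]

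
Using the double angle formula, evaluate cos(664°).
cos(664°) = 2cos²332° - 1 = 0.5592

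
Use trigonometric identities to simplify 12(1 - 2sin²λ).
12(1 - 2sin²λ) = 12(cos(2λ)) (using Double angle)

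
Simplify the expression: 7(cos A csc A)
7(cos A csc A) = 7(cot A) (using Reciprocal + quotient)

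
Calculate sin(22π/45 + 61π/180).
sin(22π/45 + 61π/180) = sin 22π/45 cos 61π/180 + cos 22π/45 sin 61π/180 = 0.515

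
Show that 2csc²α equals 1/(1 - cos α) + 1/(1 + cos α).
RHS = [(1 + cos α) + (1 - cos α)] / [(1 - cos α)(1 + cos α)] = 2/(1 - cos²α) = 2/sin²α = 2csc²α = LHS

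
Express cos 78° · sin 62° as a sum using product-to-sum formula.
cos 78° sin 62° = (1/2)[sin(78°+62°) - sin(78°-62°)]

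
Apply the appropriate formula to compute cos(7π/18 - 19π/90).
cos(7π/18 - 19π/90) = cos 7π/18 cos 19π/90 + sin 7π/18 sin 19π/90 = 0.848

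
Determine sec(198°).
sec(198°) = -1.051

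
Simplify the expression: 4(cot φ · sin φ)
4(cot φ · sin φ) = 4(cos φ) (using Quotient identity)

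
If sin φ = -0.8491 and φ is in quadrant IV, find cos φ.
cos φ = 0.5282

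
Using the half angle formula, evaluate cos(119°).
cos(119°) = -√((1 + cos 238°)/2) = -0.4848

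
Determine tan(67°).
tan(67°) = 2.356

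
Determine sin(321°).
sin(321°) = -0.6293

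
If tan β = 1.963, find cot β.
cot β = 1/tan β = 0.5094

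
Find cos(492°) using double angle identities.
cos(492°) = cos²246° - sin²246° = -0.6691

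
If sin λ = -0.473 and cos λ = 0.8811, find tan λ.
tan λ = sin λ / cos λ = -0.5368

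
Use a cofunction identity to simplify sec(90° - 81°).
sec(90° - 81°) = csc(81°)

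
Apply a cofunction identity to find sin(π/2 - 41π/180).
sin(π/2 - 41π/180) = cos(41π/180) = 0.7547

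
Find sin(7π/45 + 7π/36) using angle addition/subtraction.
sin(7π/45 + 7π/36) = sin 7π/45 cos 7π/36 + cos 7π/45 sin 7π/36 = 0.891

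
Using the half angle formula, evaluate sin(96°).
sin(96°) = √((1 - cos 192°)/2) = 0.9945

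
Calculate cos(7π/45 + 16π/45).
cos(7π/45 + 16π/45) = cos 7π/45 cos 16π/45 - sin 7π/45 sin 16π/45 = -0.0349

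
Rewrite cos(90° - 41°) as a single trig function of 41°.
cos(90° - 41°) = sin(41°)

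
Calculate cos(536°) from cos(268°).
cos(536°) = cos²268° - sin²268° = -0.9976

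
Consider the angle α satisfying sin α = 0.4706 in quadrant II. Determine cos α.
cos α = ±√(1 - sin²α) = -0.8823 (negative in QII)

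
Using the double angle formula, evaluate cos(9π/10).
cos(9π/10) = cos²9π/20 - sin²9π/20 = -0.9511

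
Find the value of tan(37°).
tan(37°) = 0.7536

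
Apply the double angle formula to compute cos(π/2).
cos(π/2) = 2cos²π/4 - 1 = 0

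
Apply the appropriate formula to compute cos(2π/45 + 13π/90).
cos(2π/45 + 13π/90) = cos 2π/45 cos 13π/90 - sin 2π/45 sin 13π/90 = 0.829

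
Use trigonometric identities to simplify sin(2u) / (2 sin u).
sin(2u) / (2 sin u) = cos u (using Double angle)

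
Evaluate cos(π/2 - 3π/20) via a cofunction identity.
cos(π/2 - 3π/20) = sin(3π/20) = 0.454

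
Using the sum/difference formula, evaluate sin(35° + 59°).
sin(35° + 59°) = sin 35° cos 59° + cos 35° sin 59° = 0.9976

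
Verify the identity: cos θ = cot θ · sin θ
RHS = (cos θ/sin θ) · sin θ = cos θ = LHS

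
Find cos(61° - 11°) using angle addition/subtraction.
cos(61° - 11°) = cos 61° cos 11° + sin 61° sin 11° = 0.6428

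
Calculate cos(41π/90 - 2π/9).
cos(41π/90 - 2π/9) = cos 41π/90 cos 2π/9 + sin 41π/90 sin 2π/9 = 0.7431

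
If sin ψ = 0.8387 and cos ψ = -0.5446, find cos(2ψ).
cos(2ψ) = cos²ψ - sin²ψ = -0.4068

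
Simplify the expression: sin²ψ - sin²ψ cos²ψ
sin²ψ - sin²ψ cos²ψ = sin⁴ψ (using Factoring)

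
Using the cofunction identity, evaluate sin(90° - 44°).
sin(90° - 44°) = cos(44°) = 0.7193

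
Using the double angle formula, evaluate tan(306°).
tan(306°) = 2 tan 153° / (1 - tan²153°) = -1.376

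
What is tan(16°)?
tan(16°) = 0.2867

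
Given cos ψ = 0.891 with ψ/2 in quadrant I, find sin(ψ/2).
sin(ψ/2) = ±√((1 - cos ψ)/2); positive since ψ/2 ∈ QI, so sin(ψ/2) = 0.2335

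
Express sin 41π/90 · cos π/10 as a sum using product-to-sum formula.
sin 41π/90 cos π/10 = (1/2)[sin(41π/90+π/10) + sin(41π/90-π/10)]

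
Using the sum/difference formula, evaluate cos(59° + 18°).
cos(59° + 18°) = cos 59° cos 18° - sin 59° sin 18° = 0.225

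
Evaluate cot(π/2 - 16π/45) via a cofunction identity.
cot(π/2 - 16π/45) = tan(16π/45) = 2.05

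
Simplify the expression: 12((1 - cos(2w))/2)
12((1 - cos(2w))/2) = 12(sin²w) (using Power reduction)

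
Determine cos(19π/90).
cos(19π/90) = 0.788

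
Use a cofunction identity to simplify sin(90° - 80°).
sin(90° - 80°) = cos(80°)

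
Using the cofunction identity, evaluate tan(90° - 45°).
tan(90° - 45°) = cot(45°) = 1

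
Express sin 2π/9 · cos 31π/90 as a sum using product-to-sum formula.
sin 2π/9 cos 31π/90 = (1/2)[sin(2π/9+31π/90) + sin(2π/9-31π/90)]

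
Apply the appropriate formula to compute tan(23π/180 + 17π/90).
tan(23π/180 + 17π/90) = (tan 23π/180 + tan 17π/90)/(1 - tan 23π/180 tan 17π/90) = 1.54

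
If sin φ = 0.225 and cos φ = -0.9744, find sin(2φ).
sin(2φ) = 2 sin φ cos φ = -0.4385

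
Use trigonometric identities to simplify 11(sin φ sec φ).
11(sin φ sec φ) = 11(tan φ) (using Reciprocal + quotient)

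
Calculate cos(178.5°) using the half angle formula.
cos(178.5°) = -√((1 + cos 357°)/2) = -0.9997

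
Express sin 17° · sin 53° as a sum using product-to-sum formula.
sin 17° sin 53° = (1/2)[cos(17°-53°) - cos(17°+53°)]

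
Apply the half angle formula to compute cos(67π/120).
cos(67π/120) = -√((1 + cos 67π/60)/2) = -0.1822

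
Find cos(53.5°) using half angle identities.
cos(53.5°) = √((1 + cos 107°)/2) = 0.5948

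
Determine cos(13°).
cos(13°) = 0.9744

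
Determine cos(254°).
cos(254°) = -0.2756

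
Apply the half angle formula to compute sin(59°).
sin(59°) = √((1 - cos 118°)/2) = 0.8572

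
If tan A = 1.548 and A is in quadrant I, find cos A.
cos A = 0.5426 (using tan²A + 1 = sec²A)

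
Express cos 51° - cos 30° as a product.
cos 51° - cos 30° = -2 sin(40.5°) sin(10.5°)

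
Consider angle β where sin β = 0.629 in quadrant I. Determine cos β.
cos β = √(1 - sin²β) = 0.7774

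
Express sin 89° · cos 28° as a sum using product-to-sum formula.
sin 89° cos 28° = (1/2)[sin(89°+28°) + sin(89°-28°)]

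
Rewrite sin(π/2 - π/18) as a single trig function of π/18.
sin(π/2 - π/18) = cos(π/18)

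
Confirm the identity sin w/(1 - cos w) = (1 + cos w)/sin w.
LHS = sin w(1 + cos w) / ((1 - cos w)(1 + cos w)) = sin w(1 + cos w) / (1 - cos²w) = sin w(1 + cos w) / sin²w = (1 + cos w)/sin w = RHS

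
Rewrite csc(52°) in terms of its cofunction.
csc(52°) = sec(90° - 52°) = sec(38°)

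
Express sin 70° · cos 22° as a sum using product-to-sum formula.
sin 70° cos 22° = (1/2)[sin(70°+22°) + sin(70°-22°)]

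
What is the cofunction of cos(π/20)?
cos(π/20) = sin(π/2 - π/20) = sin(9π/20)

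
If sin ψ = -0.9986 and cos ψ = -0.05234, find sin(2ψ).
sin(2ψ) = 2 sin ψ cos ψ = 0.1045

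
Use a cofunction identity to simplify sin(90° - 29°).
sin(90° - 29°) = cos(29°)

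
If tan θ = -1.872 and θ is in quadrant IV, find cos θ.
cos θ = 0.4712 (using tan²θ + 1 = sec²θ)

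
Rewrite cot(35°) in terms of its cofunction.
cot(35°) = tan(90° - 35°) = tan(55°)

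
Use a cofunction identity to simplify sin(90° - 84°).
sin(90° - 84°) = cos(84°)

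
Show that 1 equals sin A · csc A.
RHS = sin A · (1/sin A) = 1 = LHS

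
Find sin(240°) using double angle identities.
sin(240°) = 2 sin 120° cos 120° = -√3/2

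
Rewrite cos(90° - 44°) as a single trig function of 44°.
cos(90° - 44°) = sin(44°)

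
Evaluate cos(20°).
cos(20°) = 0.9397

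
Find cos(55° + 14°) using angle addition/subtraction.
cos(55° + 14°) = cos 55° cos 14° - sin 55° sin 14° = 0.3584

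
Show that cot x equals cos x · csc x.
RHS = cos x · (1/sin x) = cos x/sin x = cot x = LHS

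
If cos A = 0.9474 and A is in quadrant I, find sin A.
sin A = 0.3201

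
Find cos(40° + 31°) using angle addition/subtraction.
cos(40° + 31°) = cos 40° cos 31° - sin 40° sin 31° = 0.3256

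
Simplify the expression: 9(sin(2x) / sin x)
9(sin(2x) / sin x) = 9(2 cos x) (using Double angle)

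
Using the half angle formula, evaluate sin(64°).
sin(64°) = √((1 - cos 128°)/2) = 0.8988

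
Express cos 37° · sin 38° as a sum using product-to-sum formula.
cos 37° sin 38° = (1/2)[sin(37°+38°) - sin(37°-38°)]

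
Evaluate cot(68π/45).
cot(68π/45) = -0.03492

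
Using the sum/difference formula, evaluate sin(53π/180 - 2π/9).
sin(53π/180 - 2π/9) = sin 53π/180 cos 2π/9 - cos 53π/180 sin 2π/9 = 0.225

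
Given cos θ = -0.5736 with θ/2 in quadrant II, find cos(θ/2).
cos(θ/2) = ±√((1 + cos θ)/2); negative since θ/2 ∈ QII, so cos(θ/2) = -0.4617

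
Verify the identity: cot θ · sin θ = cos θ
LHS = (cos θ/sin θ) · sin θ = cos θ = RHS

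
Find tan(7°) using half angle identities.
tan(7°) = sin 14° / (1 + cos 14°) = 0.1228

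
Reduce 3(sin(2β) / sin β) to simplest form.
3(sin(2β) / sin β) = 3(2 cos β) (using Double angle)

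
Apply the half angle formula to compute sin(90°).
sin(90°) = √((1 - cos 180°)/2) = 1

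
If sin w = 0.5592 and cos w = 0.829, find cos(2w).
cos(2w) = cos²w - sin²w = 0.3745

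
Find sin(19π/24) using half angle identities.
sin(19π/24) = √((1 - cos 19π/12)/2) = 0.6088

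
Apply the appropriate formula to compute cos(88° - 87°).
cos(88° - 87°) = cos 88° cos 87° + sin 88° sin 87° = 0.9998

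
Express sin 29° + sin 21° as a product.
sin 29° + sin 21° = 2 sin(25°) cos(4°)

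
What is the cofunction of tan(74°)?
tan(74°) = cot(90° - 74°) = cot(16°)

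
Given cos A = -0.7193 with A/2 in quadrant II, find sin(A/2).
sin(A/2) = ±√((1 - cos A)/2); positive since A/2 ∈ QII, so sin(A/2) = 0.9272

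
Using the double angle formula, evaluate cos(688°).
cos(688°) = cos²344° - sin²344° = 0.848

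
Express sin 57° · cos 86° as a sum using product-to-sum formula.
sin 57° cos 86° = (1/2)[sin(57°+86°) + sin(57°-86°)]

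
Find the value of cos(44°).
cos(44°) = 0.7193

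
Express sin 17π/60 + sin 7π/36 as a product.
sin 17π/60 + sin 7π/36 = 2 sin(43π/180) cos(2π/45)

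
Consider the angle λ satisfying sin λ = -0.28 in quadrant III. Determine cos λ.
cos λ = ±√(1 - sin²λ) = -0.96 (negative in QIII)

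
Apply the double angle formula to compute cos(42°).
cos(42°) = cos²21° - sin²21° = 0.7431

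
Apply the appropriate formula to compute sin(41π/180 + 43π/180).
sin(41π/180 + 43π/180) = sin 41π/180 cos 43π/180 + cos 41π/180 sin 43π/180 = 0.9945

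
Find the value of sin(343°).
sin(343°) = -0.2924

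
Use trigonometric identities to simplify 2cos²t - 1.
2cos²t - 1 = cos(2t) (using Double angle)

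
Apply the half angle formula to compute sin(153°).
sin(153°) = √((1 - cos 306°)/2) = 0.454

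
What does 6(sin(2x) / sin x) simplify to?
6(sin(2x) / sin x) = 6(2 cos x) (using Double angle)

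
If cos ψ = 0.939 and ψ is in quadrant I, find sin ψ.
sin ψ = 0.3439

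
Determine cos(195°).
cos(195°) = -(√6+√2)/4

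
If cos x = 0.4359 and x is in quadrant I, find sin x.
sin x = 0.9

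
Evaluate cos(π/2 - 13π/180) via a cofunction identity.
cos(π/2 - 13π/180) = sin(13π/180) = 0.225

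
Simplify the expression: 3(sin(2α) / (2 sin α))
3(sin(2α) / (2 sin α)) = 3(cos α) (using Double angle)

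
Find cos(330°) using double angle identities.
cos(330°) = cos²165° - sin²165° = √3/2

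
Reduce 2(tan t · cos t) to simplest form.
2(tan t · cos t) = 2(sin t) (using Quotient identity)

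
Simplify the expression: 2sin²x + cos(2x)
2sin²x + cos(2x) = 1 (using Double angle)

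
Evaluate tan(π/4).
tan(π/4) = 1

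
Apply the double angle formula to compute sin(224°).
sin(224°) = 2 sin 112° cos 112° = -0.6947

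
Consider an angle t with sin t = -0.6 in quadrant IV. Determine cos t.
cos t = √(1 - sin²t) = 0.8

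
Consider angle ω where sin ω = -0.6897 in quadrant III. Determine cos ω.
cos ω = ±√(1 - sin²ω) = -0.7241 (negative in QIII)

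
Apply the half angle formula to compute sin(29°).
sin(29°) = √((1 - cos 58°)/2) = 0.4848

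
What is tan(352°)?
tan(352°) = -0.1405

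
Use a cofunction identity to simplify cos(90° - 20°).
cos(90° - 20°) = sin(20°)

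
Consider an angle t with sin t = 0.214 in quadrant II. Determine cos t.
cos t = ±√(1 - sin²t) = -0.9768 (negative in QII)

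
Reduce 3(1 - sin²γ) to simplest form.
3(1 - sin²γ) = 3(cos²γ) (using Pythagorean identity)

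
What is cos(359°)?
cos(359°) = 0.9998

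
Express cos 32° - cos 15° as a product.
cos 32° - cos 15° = -2 sin(23.5°) sin(8.5°)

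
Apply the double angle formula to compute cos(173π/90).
cos(173π/90) = cos²173π/180 - sin²173π/180 = 0.9703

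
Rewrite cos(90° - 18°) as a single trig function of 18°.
cos(90° - 18°) = sin(18°)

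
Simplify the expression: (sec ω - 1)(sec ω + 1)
(sec ω - 1)(sec ω + 1) = tan²ω (using Diff. of squares)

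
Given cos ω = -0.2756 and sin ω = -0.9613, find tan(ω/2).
tan(ω/2) = sin ω / (1 + cos ω) = -1.327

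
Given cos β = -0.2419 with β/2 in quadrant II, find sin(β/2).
sin(β/2) = ±√((1 - cos β)/2); positive since β/2 ∈ QII, so sin(β/2) = 0.788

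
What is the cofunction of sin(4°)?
sin(4°) = cos(90° - 4°) = cos(86°)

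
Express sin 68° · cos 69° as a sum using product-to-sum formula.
sin 68° cos 69° = (1/2)[sin(68°+69°) + sin(68°-69°)]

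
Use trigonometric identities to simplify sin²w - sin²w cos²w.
sin²w - sin²w cos²w = sin⁴w (using Factoring)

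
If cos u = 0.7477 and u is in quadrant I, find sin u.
sin u = 0.664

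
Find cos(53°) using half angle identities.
cos(53°) = √((1 + cos 106°)/2) = 0.6018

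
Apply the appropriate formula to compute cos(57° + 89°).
cos(57° + 89°) = cos 57° cos 89° - sin 57° sin 89° = -0.829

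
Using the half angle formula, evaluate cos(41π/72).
cos(41π/72) = -√((1 + cos 41π/36)/2) = -0.2164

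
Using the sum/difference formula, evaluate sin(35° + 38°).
sin(35° + 38°) = sin 35° cos 38° + cos 35° sin 38° = 0.9563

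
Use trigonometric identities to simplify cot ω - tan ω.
cot ω - tan ω = 2 cot(2ω) (using Double angle)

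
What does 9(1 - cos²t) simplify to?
9(1 - cos²t) = 9(sin²t) (using Pythagorean identity)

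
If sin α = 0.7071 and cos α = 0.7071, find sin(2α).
sin(2α) = 2 sin α cos α = 1.0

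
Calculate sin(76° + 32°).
sin(76° + 32°) = sin 76° cos 32° + cos 76° sin 32° = 0.9511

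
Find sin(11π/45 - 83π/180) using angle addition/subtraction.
sin(11π/45 - 83π/180) = sin 11π/45 cos 83π/180 - cos 11π/45 sin 83π/180 = -0.6293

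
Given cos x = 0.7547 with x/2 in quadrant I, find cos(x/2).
cos(x/2) = ±√((1 + cos x)/2); positive since x/2 ∈ QI, so cos(x/2) = 0.9367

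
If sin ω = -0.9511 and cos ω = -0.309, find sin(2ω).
sin(2ω) = 2 sin ω cos ω = 0.5878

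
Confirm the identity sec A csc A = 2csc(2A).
RHS = 2/sin(2A) = 2/(2 sin A cos A) = 1/(sin A cos A) = (1/cos A)(1/sin A) = sec A csc A = LHS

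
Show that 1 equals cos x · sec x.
RHS = cos x · (1/cos x) = 1 = LHS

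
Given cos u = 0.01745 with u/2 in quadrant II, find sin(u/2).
sin(u/2) = ±√((1 - cos u)/2); positive since u/2 ∈ QII, so sin(u/2) = 0.7009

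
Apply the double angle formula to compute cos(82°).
cos(82°) = cos²41° - sin²41° = 0.1392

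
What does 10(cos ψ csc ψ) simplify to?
10(cos ψ csc ψ) = 10(cot ψ) (using Reciprocal + quotient)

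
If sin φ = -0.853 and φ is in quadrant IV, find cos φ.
cos φ = 0.5219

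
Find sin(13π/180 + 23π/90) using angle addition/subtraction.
sin(13π/180 + 23π/90) = sin 13π/180 cos 23π/90 + cos 13π/180 sin 23π/90 = 0.8572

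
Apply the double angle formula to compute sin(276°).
sin(276°) = 2 sin 138° cos 138° = -0.9945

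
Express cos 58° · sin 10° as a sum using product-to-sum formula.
cos 58° sin 10° = (1/2)[sin(58°+10°) - sin(58°-10°)]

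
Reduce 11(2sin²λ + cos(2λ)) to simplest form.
11(2sin²λ + cos(2λ)) = 11 (using Double angle)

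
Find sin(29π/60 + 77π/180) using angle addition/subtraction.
sin(29π/60 + 77π/180) = sin 29π/60 cos 77π/180 + cos 29π/60 sin 77π/180 = 0.2756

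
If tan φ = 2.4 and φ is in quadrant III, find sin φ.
sin φ = -0.9231 (using tan²φ + 1 = sec²φ)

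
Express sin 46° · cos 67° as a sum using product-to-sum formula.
sin 46° cos 67° = (1/2)[sin(46°+67°) + sin(46°-67°)]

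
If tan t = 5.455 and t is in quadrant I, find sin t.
sin t = 0.9836 (using tan²t + 1 = sec²t)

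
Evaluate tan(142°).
tan(142°) = -0.7813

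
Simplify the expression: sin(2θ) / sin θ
sin(2θ) / sin θ = 2 cos θ (using Double angle)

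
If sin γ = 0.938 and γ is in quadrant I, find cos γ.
cos γ = 0.3466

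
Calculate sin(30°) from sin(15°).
sin(30°) = 2 sin 15° cos 15° = 1/2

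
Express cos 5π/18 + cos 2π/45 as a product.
cos 5π/18 + cos 2π/45 = 2 cos(29π/180) cos(7π/60)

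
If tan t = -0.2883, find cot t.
cot t = 1/tan t = -3.469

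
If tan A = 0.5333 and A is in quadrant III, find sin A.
sin A = -0.4706 (using tan²A + 1 = sec²A)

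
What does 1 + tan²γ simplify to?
1 + tan²γ = sec²γ (using Pythagorean identity)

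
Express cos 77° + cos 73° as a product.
cos 77° + cos 73° = 2 cos(75°) cos(2°)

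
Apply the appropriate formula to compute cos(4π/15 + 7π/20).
cos(4π/15 + 7π/20) = cos 4π/15 cos 7π/20 - sin 4π/15 sin 7π/20 = -0.3584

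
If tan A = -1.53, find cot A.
cot A = 1/tan A = -0.6536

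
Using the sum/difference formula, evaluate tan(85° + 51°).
tan(85° + 51°) = (tan 85° + tan 51°)/(1 - tan 85° tan 51°) = -0.9657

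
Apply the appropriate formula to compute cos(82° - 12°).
cos(82° - 12°) = cos 82° cos 12° + sin 82° sin 12° = 0.342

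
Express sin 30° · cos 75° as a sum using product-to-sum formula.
sin 30° cos 75° = (1/2)[sin(30°+75°) + sin(30°-75°)]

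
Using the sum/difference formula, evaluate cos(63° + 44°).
cos(63° + 44°) = cos 63° cos 44° - sin 63° sin 44° = -0.2924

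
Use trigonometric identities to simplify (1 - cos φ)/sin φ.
(1 - cos φ)/sin φ = tan(φ/2) (using Half angle)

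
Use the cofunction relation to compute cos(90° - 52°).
cos(90° - 52°) = sin(52°) = 0.788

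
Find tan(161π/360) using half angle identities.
tan(161π/360) = sin 161π/180 / (1 + cos 161π/180) = 5.976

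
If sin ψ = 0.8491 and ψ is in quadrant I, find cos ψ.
cos ψ = 0.5282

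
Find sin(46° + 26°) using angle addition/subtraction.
sin(46° + 26°) = sin 46° cos 26° + cos 46° sin 26° = 0.9511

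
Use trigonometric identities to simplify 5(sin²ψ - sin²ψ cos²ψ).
5(sin²ψ - sin²ψ cos²ψ) = 5(sin⁴ψ) (using Factoring)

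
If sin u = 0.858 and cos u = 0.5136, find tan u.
tan u = sin u / cos u = 1.671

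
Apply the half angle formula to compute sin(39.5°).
sin(39.5°) = √((1 - cos 79°)/2) = 0.6361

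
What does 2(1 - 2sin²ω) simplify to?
2(1 - 2sin²ω) = 2(cos(2ω)) (using Double angle)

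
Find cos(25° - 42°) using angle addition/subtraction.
cos(25° - 42°) = cos 25° cos 42° + sin 25° sin 42° = 0.9563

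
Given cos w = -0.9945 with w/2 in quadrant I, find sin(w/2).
sin(w/2) = ±√((1 - cos w)/2); positive since w/2 ∈ QI, so sin(w/2) = 0.9986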